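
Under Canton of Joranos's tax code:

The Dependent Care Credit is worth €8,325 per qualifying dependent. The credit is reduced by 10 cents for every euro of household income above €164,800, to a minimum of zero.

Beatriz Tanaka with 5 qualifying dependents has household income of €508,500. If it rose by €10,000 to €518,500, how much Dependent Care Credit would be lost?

At €508,500 — base = 5 × €8,325 = €41,625. 10% of the €343,700 excess over €164,800 is €34,370; credit = €41,625 − €34,370 = €7,255.
At €518,500 — base = 5 × €8,325 = €41,625. 10% of the €353,700 excess over €164,800 is €35,370; credit = €41,625 − €35,370 = €6,255.
Lost: €7,255 − €6,255 = €1,000.

€1,000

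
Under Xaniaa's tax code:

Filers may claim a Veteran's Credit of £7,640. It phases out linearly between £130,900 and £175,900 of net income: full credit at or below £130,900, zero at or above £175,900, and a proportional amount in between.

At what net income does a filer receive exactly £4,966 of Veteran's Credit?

£146,650

£4,966 is 4,966/7,640 of the full £7,640, so 2,674/7,640 of the £45,000 range has been used: income = £130,900 + £45,000 × 2,674/7,640 = £146,650.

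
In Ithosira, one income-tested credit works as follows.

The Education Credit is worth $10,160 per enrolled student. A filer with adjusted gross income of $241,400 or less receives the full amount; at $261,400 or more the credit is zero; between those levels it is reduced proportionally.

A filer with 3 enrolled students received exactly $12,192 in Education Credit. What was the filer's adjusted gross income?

$253,400

Full credit = 3 × $10,160 = $30,480.
$12,192 is 12,192/30,480 of the full $30,480, so 18,288/30,480 of the $20,000 range has been used: income = $241,400 + $20,000 × 18,288/30,480 = $253,400.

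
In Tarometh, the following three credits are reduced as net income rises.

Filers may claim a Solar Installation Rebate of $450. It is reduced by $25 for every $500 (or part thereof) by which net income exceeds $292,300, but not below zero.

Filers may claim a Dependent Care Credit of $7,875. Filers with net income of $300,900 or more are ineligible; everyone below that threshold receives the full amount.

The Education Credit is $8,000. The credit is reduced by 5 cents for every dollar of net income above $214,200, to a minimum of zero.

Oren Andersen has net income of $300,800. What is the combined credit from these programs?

$11,570

Solar Installation Rebate: income exceeds $292,300 by $8,500, which is 17 full-or-partial $500 increments; reduction = 17 × $25 = $425, leaving $25.
Dependent Care Credit: $300,800 is below the $300,900 cutoff, so the full $7,875 applies.
Education Credit: 5% of the $86,600 excess over $214,200 is $4,330; credit = $8,000 − $4,330 = $3,670.
Total: $25 + $7,875 + $3,670 = $11,570.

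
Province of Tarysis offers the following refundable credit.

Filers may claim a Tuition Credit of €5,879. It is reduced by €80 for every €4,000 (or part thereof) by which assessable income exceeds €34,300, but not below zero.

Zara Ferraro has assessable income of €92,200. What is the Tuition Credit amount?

€4,679

Tuition Credit: income exceeds €34,300 by €57,900, which is 15 full-or-partial €4,000 increments; reduction = 15 × €80 = €1,200, leaving €4,679.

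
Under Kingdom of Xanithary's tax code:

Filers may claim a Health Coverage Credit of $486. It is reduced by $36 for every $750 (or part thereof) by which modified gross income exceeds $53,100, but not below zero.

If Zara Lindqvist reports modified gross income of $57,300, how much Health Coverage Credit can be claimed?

$270

Health Coverage Credit: income exceeds $53,100 by $4,200, which is 6 full-or-partial $750 increments; reduction = 6 × $36 = $216, leaving $270.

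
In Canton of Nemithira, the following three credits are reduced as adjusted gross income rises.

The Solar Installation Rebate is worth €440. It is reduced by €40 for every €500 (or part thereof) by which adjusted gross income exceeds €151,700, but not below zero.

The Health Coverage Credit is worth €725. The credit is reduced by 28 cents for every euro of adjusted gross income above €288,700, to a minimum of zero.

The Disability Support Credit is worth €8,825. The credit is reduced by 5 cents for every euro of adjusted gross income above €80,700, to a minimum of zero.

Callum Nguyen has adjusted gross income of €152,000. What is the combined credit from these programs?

€6,385

Solar Installation Rebate: income exceeds €151,700 by €300, which is 1 full-or-partial €500 increment; reduction = 1 × €40 = €40, leaving €400.
Health Coverage Credit: €152,000 is at or below the €288,700 threshold, so the full €725 applies.
Disability Support Credit: 5% of the €71,300 excess over €80,700 is €3,565; credit = €8,825 − €3,565 = €5,260.
Total: €400 + €725 + €5,260 = €6,385.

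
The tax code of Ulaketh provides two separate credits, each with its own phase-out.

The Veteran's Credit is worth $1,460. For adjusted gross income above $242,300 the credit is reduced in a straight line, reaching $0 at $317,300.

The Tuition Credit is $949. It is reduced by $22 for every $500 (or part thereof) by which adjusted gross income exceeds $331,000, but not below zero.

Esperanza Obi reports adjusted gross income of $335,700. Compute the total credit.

Veteran's Credit: $335,700 is at or above $317,300, so the credit is $0.
Tuition Credit: income exceeds $331,000 by $4,700, which is 10 full-or-partial $500 increments; reduction = 10 × $22 = $220, leaving $729.
Total: $0 + $729 = $729.

$729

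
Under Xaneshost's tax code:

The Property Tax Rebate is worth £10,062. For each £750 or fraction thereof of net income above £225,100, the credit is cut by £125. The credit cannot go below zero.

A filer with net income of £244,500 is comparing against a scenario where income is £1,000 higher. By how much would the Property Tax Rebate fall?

At £244,500 — income exceeds £225,100 by £19,400, which is 26 full-or-partial £750 increments; reduction = 26 × £125 = £3,250, leaving £6,812.
At £245,500 — income exceeds £225,100 by £20,400, which is 28 full-or-partial £750 increments; reduction = 28 × £125 = £3,500, leaving £6,562.
Lost: £6,812 − £6,562 = £250.

£250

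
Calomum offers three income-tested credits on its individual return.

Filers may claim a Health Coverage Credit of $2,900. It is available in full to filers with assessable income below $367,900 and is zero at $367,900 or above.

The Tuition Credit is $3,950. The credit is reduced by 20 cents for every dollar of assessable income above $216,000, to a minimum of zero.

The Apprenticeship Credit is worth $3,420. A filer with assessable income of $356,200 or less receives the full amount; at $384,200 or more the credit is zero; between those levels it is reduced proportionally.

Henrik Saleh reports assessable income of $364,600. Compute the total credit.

Health Coverage Credit: $364,600 is below the $367,900 cutoff, so the full $2,900 applies.
Tuition Credit: 20% of the $148,600 excess over $216,000 is $29,720 ≥ base, so the credit is $0.
Apprenticeship Credit: $364,600 is $8,400 into a $28,000 phase-out range, leaving 19,600/28,000 of the credit: $3,420 × 19,600/28,000 = $2,394.
Total: $2,900 + $0 + $2,394 = $5,294.

$5,294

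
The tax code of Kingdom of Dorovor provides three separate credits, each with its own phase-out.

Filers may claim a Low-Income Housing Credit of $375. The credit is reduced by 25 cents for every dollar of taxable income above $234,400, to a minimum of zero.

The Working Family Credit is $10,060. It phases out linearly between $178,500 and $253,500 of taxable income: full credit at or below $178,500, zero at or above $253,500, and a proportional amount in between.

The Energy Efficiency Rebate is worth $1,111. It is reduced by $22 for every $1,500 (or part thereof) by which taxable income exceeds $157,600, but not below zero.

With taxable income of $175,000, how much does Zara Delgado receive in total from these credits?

$11,282

Low-Income Housing Credit: $175,000 is at or below the $234,400 threshold, so the full $375 applies.
Working Family Credit: $175,000 is at or below the $178,500 threshold, so the full $10,060 applies.
Energy Efficiency Rebate: income exceeds $157,600 by $17,400, which is 12 full-or-partial $1,500 increments; reduction = 12 × $22 = $264, leaving $847.
Total: $375 + $10,060 + $847 = $11,282.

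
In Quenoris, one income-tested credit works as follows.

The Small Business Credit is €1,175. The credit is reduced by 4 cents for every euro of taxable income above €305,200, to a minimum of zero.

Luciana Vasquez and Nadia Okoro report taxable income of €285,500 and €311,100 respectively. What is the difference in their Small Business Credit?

€236

Luciana (€285,500): Small Business Credit: €285,500 is at or below the €305,200 threshold, so the full €1,175 applies.
Nadia (€311,100): Small Business Credit: 4% of the €5,900 excess over €305,200 is €236; credit = €1,175 − €236 = €939.
Difference: |€1,175 − €939| = €236.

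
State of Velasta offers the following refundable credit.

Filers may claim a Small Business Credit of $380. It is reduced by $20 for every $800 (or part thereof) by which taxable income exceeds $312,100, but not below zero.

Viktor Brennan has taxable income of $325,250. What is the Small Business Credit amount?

$40

Small Business Credit: income exceeds $312,100 by $13,150, which is 17 full-or-partial $800 increments; reduction = 17 × $20 = $340, leaving $40.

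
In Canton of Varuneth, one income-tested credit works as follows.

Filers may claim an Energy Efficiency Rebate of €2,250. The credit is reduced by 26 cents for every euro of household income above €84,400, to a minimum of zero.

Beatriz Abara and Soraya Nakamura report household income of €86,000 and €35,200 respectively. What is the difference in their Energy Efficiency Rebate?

€416

Beatriz (€86,000): Energy Efficiency Rebate: 26% of the €1,600 excess over €84,400 is €416; credit = €2,250 − €416 = €1,834.
Soraya (€35,200): Energy Efficiency Rebate: €35,200 is at or below the €84,400 threshold, so the full €2,250 applies.
Difference: |€1,834 − €2,250| = €416.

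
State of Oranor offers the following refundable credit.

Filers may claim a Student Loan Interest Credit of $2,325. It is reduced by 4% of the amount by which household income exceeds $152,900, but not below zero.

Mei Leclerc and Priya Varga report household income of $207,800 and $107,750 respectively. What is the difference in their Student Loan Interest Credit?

Mei ($207,800): Student Loan Interest Credit: 4% of the $54,900 excess over $152,900 is $2,196; credit = $2,325 − $2,196 = $129.
Priya ($107,750): Student Loan Interest Credit: $107,750 is at or below the $152,900 threshold, so the full $2,325 applies.
Difference: |$129 − $2,325| = $2,196.

$2,196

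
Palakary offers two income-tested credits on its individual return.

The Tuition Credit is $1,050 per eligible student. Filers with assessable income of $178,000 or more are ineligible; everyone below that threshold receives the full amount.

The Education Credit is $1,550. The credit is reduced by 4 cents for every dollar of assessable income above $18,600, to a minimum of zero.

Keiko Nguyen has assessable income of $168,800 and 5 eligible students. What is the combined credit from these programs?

Tuition Credit: base = 5 × $1,050 = $5,250. $168,800 is below the $178,000 cutoff, so the full $5,250 applies.
Education Credit: 4% of the $150,200 excess over $18,600 is $6,008 ≥ base, so the credit is $0.
Total: $5,250 + $0 = $5,250.

$5,250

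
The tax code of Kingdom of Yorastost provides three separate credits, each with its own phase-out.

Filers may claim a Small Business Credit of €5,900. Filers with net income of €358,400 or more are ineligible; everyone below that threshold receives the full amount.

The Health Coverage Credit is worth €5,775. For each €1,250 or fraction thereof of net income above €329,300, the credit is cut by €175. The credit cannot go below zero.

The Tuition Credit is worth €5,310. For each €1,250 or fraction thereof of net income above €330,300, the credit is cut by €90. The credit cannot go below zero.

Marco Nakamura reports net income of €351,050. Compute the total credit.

Small Business Credit: €351,050 is below the €358,400 cutoff, so the full €5,900 applies.
Health Coverage Credit: income exceeds €329,300 by €21,750, which is 18 full-or-partial €1,250 increments; reduction = 18 × €175 = €3,150, leaving €2,625.
Tuition Credit: income exceeds €330,300 by €20,750, which is 17 full-or-partial €1,250 increments; reduction = 17 × €90 = €1,530, leaving €3,780.
Total: €5,900 + €2,625 + €3,780 = €12,305.

€12,305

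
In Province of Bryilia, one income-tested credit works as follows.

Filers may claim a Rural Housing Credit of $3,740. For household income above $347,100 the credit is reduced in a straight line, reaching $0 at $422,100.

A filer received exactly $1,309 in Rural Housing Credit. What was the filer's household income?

$1,309 is 1,309/3,740 of the full $3,740, so 2,431/3,740 of the $75,000 range has been used: income = $347,100 + $75,000 × 2,431/3,740 = $395,850.

$395,850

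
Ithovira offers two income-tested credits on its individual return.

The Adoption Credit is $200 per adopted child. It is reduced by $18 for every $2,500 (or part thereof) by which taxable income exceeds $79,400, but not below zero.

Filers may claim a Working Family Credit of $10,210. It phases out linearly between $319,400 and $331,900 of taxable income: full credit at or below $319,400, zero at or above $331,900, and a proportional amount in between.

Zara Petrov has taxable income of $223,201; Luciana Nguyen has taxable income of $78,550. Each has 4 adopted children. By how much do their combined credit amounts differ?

$800

Zara ($223,201): Adoption Credit: base = 4 × $200 = $800. income exceeds $79,400 by $143,801 → 58 increments × $18 = $1,044 ≥ base, so the credit is $0. Working Family Credit: $223,201 is at or below the $319,400 threshold, so the full $10,210 applies. total $0 + $10,210 = $10,210
Luciana ($78,550): Adoption Credit: base = 4 × $200 = $800. $78,550 is at or below the $79,400 threshold, so the full $800 applies. Working Family Credit: $78,550 is at or below the $319,400 threshold, so the full $10,210 applies. total $800 + $10,210 = $11,010
Difference: |$10,210 − $11,010| = $800.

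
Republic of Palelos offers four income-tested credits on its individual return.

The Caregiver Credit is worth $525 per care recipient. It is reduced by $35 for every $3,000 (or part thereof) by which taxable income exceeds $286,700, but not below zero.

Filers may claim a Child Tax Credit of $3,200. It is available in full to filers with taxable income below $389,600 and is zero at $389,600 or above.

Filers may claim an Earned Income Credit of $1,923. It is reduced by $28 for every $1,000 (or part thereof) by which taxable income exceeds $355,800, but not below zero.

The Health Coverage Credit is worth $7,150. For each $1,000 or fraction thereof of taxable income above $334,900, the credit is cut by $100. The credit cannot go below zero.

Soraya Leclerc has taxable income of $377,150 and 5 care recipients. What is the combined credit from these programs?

$8,897

Caregiver Credit: base = 5 × $525 = $2,625. income exceeds $286,700 by $90,450, which is 31 full-or-partial $3,000 increments; reduction = 31 × $35 = $1,085, leaving $1,540.
Child Tax Credit: $377,150 is below the $389,600 cutoff, so the full $3,200 applies.
Earned Income Credit: income exceeds $355,800 by $21,350, which is 22 full-or-partial $1,000 increments; reduction = 22 × $28 = $616, leaving $1,307.
Health Coverage Credit: income exceeds $334,900 by $42,250, which is 43 full-or-partial $1,000 increments; reduction = 43 × $100 = $4,300, leaving $2,850.
Total: $1,540 + $3,200 + $1,307 + $2,850 = $8,897.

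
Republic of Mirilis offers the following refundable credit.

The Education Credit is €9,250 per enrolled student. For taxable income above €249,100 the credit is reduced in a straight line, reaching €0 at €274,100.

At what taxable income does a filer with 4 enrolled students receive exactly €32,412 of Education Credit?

€252,200

Full credit = 4 × €9,250 = €37,000.
€32,412 is 32,412/37,000 of the full €37,000, so 4,588/37,000 of the €25,000 range has been used: income = €249,100 + €25,000 × 4,588/37,000 = €252,200.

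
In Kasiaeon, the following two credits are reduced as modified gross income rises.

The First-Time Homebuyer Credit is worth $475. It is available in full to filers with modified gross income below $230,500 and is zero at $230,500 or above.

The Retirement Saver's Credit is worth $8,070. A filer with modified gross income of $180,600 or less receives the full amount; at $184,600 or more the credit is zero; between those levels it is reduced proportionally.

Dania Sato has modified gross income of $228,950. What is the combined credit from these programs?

First-Time Homebuyer Credit: $228,950 is below the $230,500 cutoff, so the full $475 applies.
Retirement Saver's Credit: $228,950 is at or above $184,600, so the credit is $0.
Total: $475 + $0 = $475.

$475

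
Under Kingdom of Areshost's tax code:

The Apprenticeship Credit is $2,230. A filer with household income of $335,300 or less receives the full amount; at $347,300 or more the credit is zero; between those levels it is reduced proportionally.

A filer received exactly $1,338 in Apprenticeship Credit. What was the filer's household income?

$340,100

$1,338 is 1,338/2,230 of the full $2,230, so 892/2,230 of the $12,000 range has been used: income = $335,300 + $12,000 × 892/2,230 = $340,100.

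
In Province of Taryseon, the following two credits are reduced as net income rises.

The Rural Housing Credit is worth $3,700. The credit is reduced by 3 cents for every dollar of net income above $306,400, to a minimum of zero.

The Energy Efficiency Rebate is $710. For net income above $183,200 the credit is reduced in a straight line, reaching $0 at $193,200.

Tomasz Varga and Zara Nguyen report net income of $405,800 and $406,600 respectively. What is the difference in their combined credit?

Tomasz ($405,800): Rural Housing Credit: 3% of the $99,400 excess over $306,400 is $2,982; credit = $3,700 − $2,982 = $718. Energy Efficiency Rebate: $405,800 is at or above $193,200, so the credit is $0. total $718 + $0 = $718
Zara ($406,600): Rural Housing Credit: 3% of the $100,200 excess over $306,400 is $3,006; credit = $3,700 − $3,006 = $694. Energy Efficiency Rebate: $406,600 is at or above $193,200, so the credit is $0. total $694 + $0 = $694
Difference: |$718 − $694| = $24.

$24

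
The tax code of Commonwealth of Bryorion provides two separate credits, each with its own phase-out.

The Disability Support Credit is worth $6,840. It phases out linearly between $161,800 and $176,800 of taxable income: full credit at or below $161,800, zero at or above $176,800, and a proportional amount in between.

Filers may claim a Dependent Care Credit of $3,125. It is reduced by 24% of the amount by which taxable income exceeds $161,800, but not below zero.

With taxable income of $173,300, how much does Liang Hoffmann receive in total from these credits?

Disability Support Credit: $173,300 is $11,500 into a $15,000 phase-out range, leaving 3,500/15,000 of the credit: $6,840 × 3,500/15,000 = $1,596.
Dependent Care Credit: 24% of the $11,500 excess over $161,800 is $2,760; credit = $3,125 − $2,760 = $365.
Total: $1,596 + $365 = $1,961.

$1,961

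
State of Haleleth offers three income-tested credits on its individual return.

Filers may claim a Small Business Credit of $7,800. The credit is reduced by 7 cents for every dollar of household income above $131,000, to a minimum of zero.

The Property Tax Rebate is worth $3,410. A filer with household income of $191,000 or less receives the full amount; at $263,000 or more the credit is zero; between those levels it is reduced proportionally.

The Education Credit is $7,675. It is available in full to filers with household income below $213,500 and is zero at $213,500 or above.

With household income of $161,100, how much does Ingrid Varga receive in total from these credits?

Small Business Credit: 7% of the $30,100 excess over $131,000 is $2,107; credit = $7,800 − $2,107 = $5,693.
Property Tax Rebate: $161,100 is at or below the $191,000 threshold, so the full $3,410 applies.
Education Credit: $161,100 is below the $213,500 cutoff, so the full $7,675 applies.
Total: $5,693 + $3,410 + $7,675 = $16,778.

$16,778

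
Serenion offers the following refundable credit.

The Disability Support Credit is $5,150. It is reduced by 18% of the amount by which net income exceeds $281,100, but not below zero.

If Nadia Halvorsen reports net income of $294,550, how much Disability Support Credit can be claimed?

Disability Support Credit: 18% of the $13,450 excess over $281,100 is $2,421; credit = $5,150 − $2,421 = $2,729.

$2,729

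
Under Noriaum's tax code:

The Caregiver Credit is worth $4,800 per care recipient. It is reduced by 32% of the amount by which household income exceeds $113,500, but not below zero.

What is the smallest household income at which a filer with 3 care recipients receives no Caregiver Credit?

Full credit = 3 × $4,800 = $14,400.
The credit falls by 32% of each dollar above $113,500, so it reaches zero when the excess is $14,400 / 32% = $45,000: income = $113,500 + $45,000 = $158,500.

$158,500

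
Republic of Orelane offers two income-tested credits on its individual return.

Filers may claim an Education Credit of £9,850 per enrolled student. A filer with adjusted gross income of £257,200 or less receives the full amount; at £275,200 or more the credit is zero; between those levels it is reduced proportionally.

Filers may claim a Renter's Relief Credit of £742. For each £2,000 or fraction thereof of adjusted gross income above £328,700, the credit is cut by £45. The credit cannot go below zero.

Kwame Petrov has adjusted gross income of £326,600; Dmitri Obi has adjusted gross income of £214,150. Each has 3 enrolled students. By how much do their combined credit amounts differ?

£29,550

Kwame (£326,600): Education Credit: base = 3 × £9,850 = £29,550. £326,600 is at or above £275,200, so the credit is £0. Renter's Relief Credit: £326,600 is at or below the £328,700 threshold, so the full £742 applies. total £0 + £742 = £742
Dmitri (£214,150): Education Credit: base = 3 × £9,850 = £29,550. £214,150 is at or below the £257,200 threshold, so the full £29,550 applies. Renter's Relief Credit: £214,150 is at or below the £328,700 threshold, so the full £742 applies. total £29,550 + £742 = £30,292
Difference: |£742 − £30,292| = £29,550.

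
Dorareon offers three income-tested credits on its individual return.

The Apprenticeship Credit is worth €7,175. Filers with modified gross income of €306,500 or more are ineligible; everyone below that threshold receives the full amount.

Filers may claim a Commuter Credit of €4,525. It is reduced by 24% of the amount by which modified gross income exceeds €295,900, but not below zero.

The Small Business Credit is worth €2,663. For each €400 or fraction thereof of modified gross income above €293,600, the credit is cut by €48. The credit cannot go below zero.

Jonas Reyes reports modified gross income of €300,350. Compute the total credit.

Apprenticeship Credit: €300,350 is below the €306,500 cutoff, so the full €7,175 applies.
Commuter Credit: 24% of the €4,450 excess over €295,900 is €1,068; credit = €4,525 − €1,068 = €3,457.
Small Business Credit: income exceeds €293,600 by €6,750, which is 17 full-or-partial €400 increments; reduction = 17 × €48 = €816, leaving €1,847.
Total: €7,175 + €3,457 + €1,847 = €12,479.

€12,479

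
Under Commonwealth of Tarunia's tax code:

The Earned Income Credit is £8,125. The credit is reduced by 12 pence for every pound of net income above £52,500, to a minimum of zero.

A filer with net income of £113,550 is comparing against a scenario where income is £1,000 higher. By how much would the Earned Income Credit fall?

£120

At £113,550 — 12% of the £61,050 excess over £52,500 is £7,326; credit = £8,125 − £7,326 = £799.
At £114,550 — 12% of the £62,050 excess over £52,500 is £7,446; credit = £8,125 − £7,446 = £679.
Lost: £799 − £679 = £120.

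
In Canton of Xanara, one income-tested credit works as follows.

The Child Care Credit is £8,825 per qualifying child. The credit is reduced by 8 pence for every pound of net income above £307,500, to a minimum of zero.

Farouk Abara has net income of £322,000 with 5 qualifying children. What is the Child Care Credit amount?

£42,965

Child Care Credit: base = 5 × £8,825 = £44,125. 8% of the £14,500 excess over £307,500 is £1,160; credit = £44,125 − £1,160 = £42,965.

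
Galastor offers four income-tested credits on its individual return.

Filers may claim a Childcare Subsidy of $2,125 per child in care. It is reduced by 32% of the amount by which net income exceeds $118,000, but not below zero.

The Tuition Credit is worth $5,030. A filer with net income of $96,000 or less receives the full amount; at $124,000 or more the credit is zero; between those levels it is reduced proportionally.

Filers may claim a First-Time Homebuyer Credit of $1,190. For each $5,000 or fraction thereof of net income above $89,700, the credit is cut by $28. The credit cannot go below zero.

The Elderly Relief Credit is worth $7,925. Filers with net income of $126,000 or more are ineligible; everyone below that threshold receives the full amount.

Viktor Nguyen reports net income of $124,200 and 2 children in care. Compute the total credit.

Childcare Subsidy: base = 2 × $2,125 = $4,250. 32% of the $6,200 excess over $118,000 is $1,984; credit = $4,250 − $1,984 = $2,266.
Tuition Credit: $124,200 is at or above $124,000, so the credit is $0.
First-Time Homebuyer Credit: income exceeds $89,700 by $34,500, which is 7 full-or-partial $5,000 increments; reduction = 7 × $28 = $196, leaving $994.
Elderly Relief Credit: $124,200 is below the $126,000 cutoff, so the full $7,925 applies.
Total: $2,266 + $0 + $994 + $7,925 = $11,185.

$11,185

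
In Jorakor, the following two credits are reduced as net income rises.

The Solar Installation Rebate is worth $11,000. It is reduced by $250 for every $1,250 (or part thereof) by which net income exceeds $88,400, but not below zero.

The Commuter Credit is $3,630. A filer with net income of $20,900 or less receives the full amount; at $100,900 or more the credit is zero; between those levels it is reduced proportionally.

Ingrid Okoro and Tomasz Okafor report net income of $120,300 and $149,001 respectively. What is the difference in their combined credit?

$4,500

Ingrid ($120,300): Solar Installation Rebate: income exceeds $88,400 by $31,900, which is 26 full-or-partial $1,250 increments; reduction = 26 × $250 = $6,500, leaving $4,500. Commuter Credit: $120,300 is at or above $100,900, so the credit is $0. total $4,500 + $0 = $4,500
Tomasz ($149,001): Solar Installation Rebate: income exceeds $88,400 by $60,601 → 49 increments × $250 = $12,250 ≥ base, so the credit is $0. Commuter Credit: $149,001 is at or above $100,900, so the credit is $0. total $0 + $0 = $0
Difference: |$4,500 − $0| = $4,500.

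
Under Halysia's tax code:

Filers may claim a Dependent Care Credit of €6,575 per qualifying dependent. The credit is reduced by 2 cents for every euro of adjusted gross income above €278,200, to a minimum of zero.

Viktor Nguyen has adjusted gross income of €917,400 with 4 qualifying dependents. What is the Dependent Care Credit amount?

€13,516

Dependent Care Credit: base = 4 × €6,575 = €26,300. 2% of the €639,200 excess over €278,200 is €12,784; credit = €26,300 − €12,784 = €13,516.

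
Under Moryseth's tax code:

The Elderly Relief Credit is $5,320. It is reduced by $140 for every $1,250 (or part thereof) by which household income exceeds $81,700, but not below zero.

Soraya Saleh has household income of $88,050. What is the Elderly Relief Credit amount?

$4,480

Elderly Relief Credit: income exceeds $81,700 by $6,350, which is 6 full-or-partial $1,250 increments; reduction = 6 × $140 = $840, leaving $4,480.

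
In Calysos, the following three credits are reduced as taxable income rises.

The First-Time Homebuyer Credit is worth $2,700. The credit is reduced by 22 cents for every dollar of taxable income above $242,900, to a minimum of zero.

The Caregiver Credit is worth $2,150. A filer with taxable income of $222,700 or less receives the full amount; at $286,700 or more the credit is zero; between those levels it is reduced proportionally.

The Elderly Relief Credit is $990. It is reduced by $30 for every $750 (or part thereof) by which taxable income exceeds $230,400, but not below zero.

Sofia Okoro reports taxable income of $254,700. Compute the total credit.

$1,179

First-Time Homebuyer Credit: 22% of the $11,800 excess over $242,900 is $2,596; credit = $2,700 − $2,596 = $104.
Caregiver Credit: $254,700 is $32,000 into a $64,000 phase-out range, leaving 32,000/64,000 of the credit: $2,150 × 32,000/64,000 = $1,075.
Elderly Relief Credit: income exceeds $230,400 by $24,300 → 33 increments × $30 = $990 ≥ base, so the credit is $0.
Total: $104 + $1,075 + $0 = $1,179.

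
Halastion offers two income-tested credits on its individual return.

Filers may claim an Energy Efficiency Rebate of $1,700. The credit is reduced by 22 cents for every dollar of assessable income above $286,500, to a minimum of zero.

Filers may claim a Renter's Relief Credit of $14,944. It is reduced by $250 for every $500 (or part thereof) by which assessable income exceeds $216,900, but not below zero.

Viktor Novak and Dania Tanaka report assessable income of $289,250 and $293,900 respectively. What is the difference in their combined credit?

$1,023

Viktor ($289,250): Energy Efficiency Rebate: 22% of the $2,750 excess over $286,500 is $605; credit = $1,700 − $605 = $1,095. Renter's Relief Credit: income exceeds $216,900 by $72,350 → 145 increments × $250 = $36,250 ≥ base, so the credit is $0. total $1,095 + $0 = $1,095
Dania ($293,900): Energy Efficiency Rebate: 22% of the $7,400 excess over $286,500 is $1,628; credit = $1,700 − $1,628 = $72. Renter's Relief Credit: income exceeds $216,900 by $77,000 → 154 increments × $250 = $38,500 ≥ base, so the credit is $0. total $72 + $0 = $72
Difference: |$1,095 − $72| = $1,023.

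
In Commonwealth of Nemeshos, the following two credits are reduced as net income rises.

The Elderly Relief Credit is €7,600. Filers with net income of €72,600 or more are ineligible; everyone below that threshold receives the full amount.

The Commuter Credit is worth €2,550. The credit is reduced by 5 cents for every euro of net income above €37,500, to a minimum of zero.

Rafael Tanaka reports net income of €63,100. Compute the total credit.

€8,870

Elderly Relief Credit: €63,100 is below the €72,600 cutoff, so the full €7,600 applies.
Commuter Credit: 5% of the €25,600 excess over €37,500 is €1,280; credit = €2,550 − €1,280 = €1,270.
Total: €7,600 + €1,270 = €8,870.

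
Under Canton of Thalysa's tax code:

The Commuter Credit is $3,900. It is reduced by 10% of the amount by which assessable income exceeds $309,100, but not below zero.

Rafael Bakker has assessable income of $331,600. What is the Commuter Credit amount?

Commuter Credit: 10% of the $22,500 excess over $309,100 is $2,250; credit = $3,900 − $2,250 = $1,650.

$1,650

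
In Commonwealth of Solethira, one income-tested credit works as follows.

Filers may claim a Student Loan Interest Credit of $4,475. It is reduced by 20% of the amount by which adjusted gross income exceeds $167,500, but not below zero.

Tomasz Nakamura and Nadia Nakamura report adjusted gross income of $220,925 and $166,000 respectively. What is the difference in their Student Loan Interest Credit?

$4,475

Tomasz ($220,925): Student Loan Interest Credit: 20% of the $53,425 excess over $167,500 is $10,685 ≥ base, so the credit is $0.
Nadia ($166,000): Student Loan Interest Credit: $166,000 is at or below the $167,500 threshold, so the full $4,475 applies.
Difference: |$0 − $4,475| = $4,475.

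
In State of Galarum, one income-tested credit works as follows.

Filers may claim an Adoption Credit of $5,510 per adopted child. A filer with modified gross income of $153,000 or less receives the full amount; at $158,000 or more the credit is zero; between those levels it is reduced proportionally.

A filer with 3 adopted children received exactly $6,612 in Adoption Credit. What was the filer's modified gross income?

$156,000

Full credit = 3 × $5,510 = $16,530.
$6,612 is 6,612/16,530 of the full $16,530, so 9,918/16,530 of the $5,000 range has been used: income = $153,000 + $5,000 × 9,918/16,530 = $156,000.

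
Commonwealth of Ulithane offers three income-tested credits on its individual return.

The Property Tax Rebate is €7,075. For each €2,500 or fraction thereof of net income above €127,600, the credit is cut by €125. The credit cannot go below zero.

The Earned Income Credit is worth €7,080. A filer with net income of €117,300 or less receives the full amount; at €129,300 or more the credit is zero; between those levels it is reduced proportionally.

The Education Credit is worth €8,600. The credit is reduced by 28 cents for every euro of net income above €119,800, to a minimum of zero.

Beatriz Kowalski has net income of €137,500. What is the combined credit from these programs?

€10,219

Property Tax Rebate: income exceeds €127,600 by €9,900, which is 4 full-or-partial €2,500 increments; reduction = 4 × €125 = €500, leaving €6,575.
Earned Income Credit: €137,500 is at or above €129,300, so the credit is €0.
Education Credit: 28% of the €17,700 excess over €119,800 is €4,956; credit = €8,600 − €4,956 = €3,644.
Total: €6,575 + €0 + €3,644 = €10,219.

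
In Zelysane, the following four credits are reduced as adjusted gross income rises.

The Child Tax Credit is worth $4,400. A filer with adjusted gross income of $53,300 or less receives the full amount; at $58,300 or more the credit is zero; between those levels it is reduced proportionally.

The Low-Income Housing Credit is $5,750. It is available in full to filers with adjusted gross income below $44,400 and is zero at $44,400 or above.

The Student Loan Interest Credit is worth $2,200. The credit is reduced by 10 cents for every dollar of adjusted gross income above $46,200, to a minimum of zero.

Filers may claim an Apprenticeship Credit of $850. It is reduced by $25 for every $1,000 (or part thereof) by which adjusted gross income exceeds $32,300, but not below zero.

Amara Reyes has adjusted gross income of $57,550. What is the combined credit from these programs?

$1,925

Child Tax Credit: $57,550 is $4,250 into a $5,000 phase-out range, leaving 750/5,000 of the credit: $4,400 × 750/5,000 = $660.
Low-Income Housing Credit: $57,550 meets or exceeds the $44,400 cutoff, so the credit is $0.
Student Loan Interest Credit: 10% of the $11,350 excess over $46,200 is $1,135; credit = $2,200 − $1,135 = $1,065.
Apprenticeship Credit: income exceeds $32,300 by $25,250, which is 26 full-or-partial $1,000 increments; reduction = 26 × $25 = $650, leaving $200.
Total: $660 + $0 + $1,065 + $200 = $1,925.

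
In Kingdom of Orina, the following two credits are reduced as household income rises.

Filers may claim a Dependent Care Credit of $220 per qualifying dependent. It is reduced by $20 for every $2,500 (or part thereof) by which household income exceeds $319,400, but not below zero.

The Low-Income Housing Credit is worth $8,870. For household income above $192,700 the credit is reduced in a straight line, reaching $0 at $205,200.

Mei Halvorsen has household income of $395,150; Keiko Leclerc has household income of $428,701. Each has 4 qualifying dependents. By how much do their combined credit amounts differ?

$260

Mei ($395,150): Dependent Care Credit: base = 4 × $220 = $880. income exceeds $319,400 by $75,750, which is 31 full-or-partial $2,500 increments; reduction = 31 × $20 = $620, leaving $260. Low-Income Housing Credit: $395,150 is at or above $205,200, so the credit is $0. total $260 + $0 = $260
Keiko ($428,701): Dependent Care Credit: base = 4 × $220 = $880. income exceeds $319,400 by $109,301 → 44 increments × $20 = $880 ≥ base, so the credit is $0. Low-Income Housing Credit: $428,701 is at or above $205,200, so the credit is $0. total $0 + $0 = $0
Difference: |$260 − $0| = $260.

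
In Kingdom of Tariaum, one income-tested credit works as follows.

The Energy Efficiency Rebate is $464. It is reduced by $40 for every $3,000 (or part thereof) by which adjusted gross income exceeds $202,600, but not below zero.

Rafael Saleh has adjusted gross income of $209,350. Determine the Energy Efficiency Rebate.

$344

Energy Efficiency Rebate: income exceeds $202,600 by $6,750, which is 3 full-or-partial $3,000 increments; reduction = 3 × $40 = $120, leaving $344.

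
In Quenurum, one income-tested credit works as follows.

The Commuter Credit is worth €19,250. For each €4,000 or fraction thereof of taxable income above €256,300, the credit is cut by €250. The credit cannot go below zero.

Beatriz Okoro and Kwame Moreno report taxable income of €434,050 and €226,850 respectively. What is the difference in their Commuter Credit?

Beatriz (€434,050): Commuter Credit: income exceeds €256,300 by €177,750, which is 45 full-or-partial €4,000 increments; reduction = 45 × €250 = €11,250, leaving €8,000.
Kwame (€226,850): Commuter Credit: €226,850 is at or below the €256,300 threshold, so the full €19,250 applies.
Difference: |€8,000 − €19,250| = €11,250.

€11,250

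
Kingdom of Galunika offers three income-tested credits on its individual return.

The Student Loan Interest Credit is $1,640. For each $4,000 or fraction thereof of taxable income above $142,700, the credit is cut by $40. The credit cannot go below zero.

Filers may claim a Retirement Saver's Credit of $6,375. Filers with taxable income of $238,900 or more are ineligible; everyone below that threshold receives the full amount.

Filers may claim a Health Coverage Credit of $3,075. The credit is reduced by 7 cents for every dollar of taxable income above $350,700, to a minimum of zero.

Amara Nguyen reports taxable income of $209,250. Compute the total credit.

$10,410

Student Loan Interest Credit: income exceeds $142,700 by $66,550, which is 17 full-or-partial $4,000 increments; reduction = 17 × $40 = $680, leaving $960.
Retirement Saver's Credit: $209,250 is below the $238,900 cutoff, so the full $6,375 applies.
Health Coverage Credit: $209,250 is at or below the $350,700 threshold, so the full $3,075 applies.
Total: $960 + $6,375 + $3,075 = $10,410.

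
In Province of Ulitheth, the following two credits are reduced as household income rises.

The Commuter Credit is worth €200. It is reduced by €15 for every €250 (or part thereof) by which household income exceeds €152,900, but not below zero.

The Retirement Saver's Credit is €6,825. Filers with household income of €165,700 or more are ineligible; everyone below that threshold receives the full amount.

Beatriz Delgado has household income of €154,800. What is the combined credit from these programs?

Commuter Credit: income exceeds €152,900 by €1,900, which is 8 full-or-partial €250 increments; reduction = 8 × €15 = €120, leaving €80.
Retirement Saver's Credit: €154,800 is below the €165,700 cutoff, so the full €6,825 applies.
Total: €80 + €6,825 = €6,905.

€6,905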